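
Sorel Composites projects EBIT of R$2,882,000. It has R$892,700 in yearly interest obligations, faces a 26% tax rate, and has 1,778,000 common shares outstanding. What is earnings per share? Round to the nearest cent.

Interest = R$892,700.00, so EBT = R$2,882,000 − R$892,700.00 = R$1,989,300.00.
After tax at 26%: net income = R$1,989,300.00 × 0.74 = R$1,472,082.00.
Per share: R$1,472,082.00 / 1,778,000 shares = R$0.83.

R$0.83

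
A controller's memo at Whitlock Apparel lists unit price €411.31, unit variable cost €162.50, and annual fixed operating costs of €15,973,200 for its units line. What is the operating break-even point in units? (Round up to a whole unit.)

Each unit contributes €411.31 − €162.50 = €248.81.
Break-even volume = fixed costs ÷ CM per unit = €15,973,200 ÷ €248.81 = 64,198.38, so 64,199 units.

64,199 units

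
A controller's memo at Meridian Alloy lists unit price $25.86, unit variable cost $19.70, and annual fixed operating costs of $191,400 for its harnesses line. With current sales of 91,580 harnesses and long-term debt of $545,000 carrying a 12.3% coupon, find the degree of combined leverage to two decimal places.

1.85

Contribution at this volume is 91,580 × $6.16 = $564,132.80.
Operating income = contribution − fixed costs = $564,132.80 − $191,400 = $372,732.80. Interest = $67,035.00.
DOL = $564,132.80 ÷ $372,732.80 = 1.5135; DFL = $372,732.80 ÷ $305,697.80 = 1.2193.
Combined leverage = 1.5135 × 1.2193 = 1.8454.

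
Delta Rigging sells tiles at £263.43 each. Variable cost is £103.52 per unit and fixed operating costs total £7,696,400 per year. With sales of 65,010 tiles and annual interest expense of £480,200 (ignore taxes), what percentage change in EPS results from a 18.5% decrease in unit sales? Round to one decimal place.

-86.7%

At 65,010 units, contribution = 65,010 × £159.91 = £10,395,749.10.
Subtracting fixed costs: EBIT = £10,395,749.10 − £7,696,400 = £2,699,349.10.
Interest = £480,200.00, so EBIT − I = £2,219,149.10.
DCL = total CM / (EBIT − I) = £10,395,749.10 / £2,219,149.10 = 4.6846.
EPS therefore changes by 4.6846 × (-18.5%) = -86.7%.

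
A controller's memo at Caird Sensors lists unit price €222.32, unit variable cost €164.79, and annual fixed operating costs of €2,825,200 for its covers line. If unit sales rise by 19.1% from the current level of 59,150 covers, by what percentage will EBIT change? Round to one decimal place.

+112.5%

Total contribution margin = 59,150 × €57.53 = €3,402,899.50.
EBIT = €3,402,899.50 − €2,825,200 = €577,699.50.
DOL = contribution ÷ EBIT = €3,402,899.50 ÷ €577,699.50 = 5.8904.
%ΔEBIT = DOL × %ΔSales = 5.8904 × +19.1% = +112.5%.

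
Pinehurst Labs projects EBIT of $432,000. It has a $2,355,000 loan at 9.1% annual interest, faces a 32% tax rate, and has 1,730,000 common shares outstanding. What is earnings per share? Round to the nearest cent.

Pre-tax income = $432,000 − $214,305.00 = $217,695.00.
Net income = $217,695.00 × (1 − 0.32) = $148,032.60.
EPS = $148,032.60 ÷ 1,730,000 = $0.09.

$0.09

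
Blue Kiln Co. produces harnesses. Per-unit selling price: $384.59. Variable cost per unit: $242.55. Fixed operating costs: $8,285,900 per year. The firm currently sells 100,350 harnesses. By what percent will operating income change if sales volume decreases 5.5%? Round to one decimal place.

At 100,350 units, contribution = 100,350 × $142.04 = $14,253,714.00.
EBIT = $14,253,714.00 − $8,285,900 = $5,967,814.00.
Degree of operating leverage = $14,253,714.00 / $5,967,814.00 = 2.3884.
Operating income changes by 2.3884 × -5.5% = -13.1%.

-13.1%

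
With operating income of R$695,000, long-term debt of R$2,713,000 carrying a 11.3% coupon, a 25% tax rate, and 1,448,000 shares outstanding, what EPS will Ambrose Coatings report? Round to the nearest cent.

Interest = R$306,569.00, so EBT = R$695,000 − R$306,569.00 = R$388,431.00.
After tax at 25%: net income = R$388,431.00 × 0.75 = R$291,323.25.
Per share: R$291,323.25 / 1,448,000 shares = R$0.20.

R$0.20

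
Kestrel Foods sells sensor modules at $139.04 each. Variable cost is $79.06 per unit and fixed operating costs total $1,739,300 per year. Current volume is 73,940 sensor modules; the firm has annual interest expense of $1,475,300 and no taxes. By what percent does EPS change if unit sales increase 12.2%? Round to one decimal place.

At 73,940 units, contribution = 73,940 × $59.98 = $4,434,921.20.
Operating income = contribution − fixed costs = $4,434,921.20 − $1,739,300 = $2,695,621.20.
Interest = $1,475,300.00, so EBIT − I = $1,220,321.20.
DCL = total CM / (EBIT − I) = $4,434,921.20 / $1,220,321.20 = 3.6342.
%ΔEPS = DCL × %ΔSales = 3.6342 × +12.2% = +44.3%.

+44.3%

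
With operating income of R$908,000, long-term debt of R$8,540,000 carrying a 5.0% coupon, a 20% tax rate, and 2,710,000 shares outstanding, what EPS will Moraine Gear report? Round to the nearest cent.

R$0.14

Pre-tax income = R$908,000 − R$427,000.00 = R$481,000.00.
After tax at 20%: net income = R$481,000.00 × 0.80 = R$384,800.00.
Per share: R$384,800.00 / 2,710,000 shares = R$0.14.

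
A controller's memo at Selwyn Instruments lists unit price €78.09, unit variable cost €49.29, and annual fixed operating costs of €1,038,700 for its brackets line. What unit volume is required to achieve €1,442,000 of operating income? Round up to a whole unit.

86,136 brackets

Contribution margin per unit = €78.09 − €49.29 = €28.80.
Need Q such that Q × €28.80 − €1,038,700 = €1,442,000, i.e. Q = €2,480,700 / €28.80 = 86,135.42 → 86,136.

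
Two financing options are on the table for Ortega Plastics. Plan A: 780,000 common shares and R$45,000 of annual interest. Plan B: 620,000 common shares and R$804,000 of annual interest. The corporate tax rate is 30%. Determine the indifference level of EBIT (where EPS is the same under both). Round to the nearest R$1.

At indifference, (EBIT − 45,000)(1 − t)/780,000 = (EBIT − 804,000)(1 − t)/620,000.
Cancelling (1 − t) and cross-multiplying: 620,000·(EBIT − 45,000) = 780,000·(EBIT − 804,000).
EBIT × (780,000 − 620,000) = 804,000 × 780,000 − 45,000 × 620,000 = 599,220,000,000, so EBIT = 599,220,000,000 ÷ 160,000 = 3,745,125.00.

R$3,745,125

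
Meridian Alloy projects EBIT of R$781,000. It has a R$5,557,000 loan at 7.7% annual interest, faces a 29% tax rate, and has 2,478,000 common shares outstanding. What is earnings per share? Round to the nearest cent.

Interest = R$427,889.00, so EBT = R$781,000 − R$427,889.00 = R$353,111.00.
After tax at 29%: net income = R$353,111.00 × 0.71 = R$250,708.81.
EPS = R$250,708.81 ÷ 2,478,000 = R$0.10.

R$0.10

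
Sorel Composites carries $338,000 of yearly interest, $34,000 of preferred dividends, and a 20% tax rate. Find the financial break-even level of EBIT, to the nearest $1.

$380,500

Preferred dividends are paid after tax, so their pre-tax equivalent is $34,000 ÷ (1 − 0.20) = $42,500.00.
Financial break-even EBIT = interest + D_p ÷ (1 − t) = $338,000 + $42,500.00 = $380,500.00.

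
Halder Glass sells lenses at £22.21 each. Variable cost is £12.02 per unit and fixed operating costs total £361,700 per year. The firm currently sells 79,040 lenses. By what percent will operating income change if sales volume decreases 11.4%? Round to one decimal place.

Total contribution margin = 79,040 × £10.19 = £805,417.60.
Subtracting fixed costs: EBIT = £805,417.60 − £361,700 = £443,717.60.
So DOL = total CM / EBIT = £805,417.60 / £443,717.60 = 1.8152.
So EBIT moves 1.8152 × (-11.4%) = -20.7%.

-20.7%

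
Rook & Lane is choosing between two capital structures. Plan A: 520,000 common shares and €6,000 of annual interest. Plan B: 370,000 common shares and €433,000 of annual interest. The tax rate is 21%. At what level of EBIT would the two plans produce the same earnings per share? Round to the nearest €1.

€1,486,267

At indifference, (EBIT − 6,000)(1 − t)/520,000 = (EBIT − 433,000)(1 − t)/370,000.
The (1 − t) factor cancels: (EBIT − 6,000) × 370,000 = (EBIT − 433,000) × 520,000.
Solving, EBIT = (433,000·520,000 − 6,000·370,000) / (520,000 − 370,000) = 222,940,000,000 / 150,000 = 1,486,266.67.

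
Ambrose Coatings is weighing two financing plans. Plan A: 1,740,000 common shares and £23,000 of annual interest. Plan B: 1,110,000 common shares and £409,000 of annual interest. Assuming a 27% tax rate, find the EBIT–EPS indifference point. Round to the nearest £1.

£1,089,095

At indifference, (EBIT − 23,000)(1 − t)/1,740,000 = (EBIT − 409,000)(1 − t)/1,110,000.
The (1 − t) factor cancels: (EBIT − 23,000) × 1,110,000 = (EBIT − 409,000) × 1,740,000.
EBIT × (1,740,000 − 1,110,000) = 409,000 × 1,740,000 − 23,000 × 1,110,000 = 686,130,000,000, so EBIT = 686,130,000,000 ÷ 630,000 = 1,089,095.24.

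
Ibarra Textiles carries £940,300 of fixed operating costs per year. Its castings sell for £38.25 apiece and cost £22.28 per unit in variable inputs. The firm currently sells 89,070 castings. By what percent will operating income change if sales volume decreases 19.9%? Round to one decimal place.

-58.7%

Total contribution margin = 89,070 × £15.97 = £1,422,447.90.
Operating income = contribution − fixed costs = £1,422,447.90 − £940,300 = £482,147.90.
DOL = contribution ÷ EBIT = £1,422,447.90 ÷ £482,147.90 = 2.9502.
So EBIT moves 2.9502 × (-19.9%) = -58.7%.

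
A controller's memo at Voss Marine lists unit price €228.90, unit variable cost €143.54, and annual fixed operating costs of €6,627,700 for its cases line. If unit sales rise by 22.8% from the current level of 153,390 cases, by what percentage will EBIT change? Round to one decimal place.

At 153,390 units, contribution = 153,390 × €85.36 = €13,093,370.40.
Subtracting fixed costs: EBIT = €13,093,370.40 − €6,627,700 = €6,465,670.40.
Degree of operating leverage = €13,093,370.40 / €6,465,670.40 = 2.0251.
So EBIT moves 2.0251 × (+22.8%) = +46.2%.

+46.2%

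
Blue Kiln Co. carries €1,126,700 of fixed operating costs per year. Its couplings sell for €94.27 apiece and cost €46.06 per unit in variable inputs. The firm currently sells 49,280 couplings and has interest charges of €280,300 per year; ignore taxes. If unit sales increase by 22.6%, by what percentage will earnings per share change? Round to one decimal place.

+55.4%

Contribution at this volume is 49,280 × €48.21 = €2,375,788.80.
Operating income = contribution − fixed costs = €2,375,788.80 − €1,126,700 = €1,249,088.80.
Interest = €280,300.00, so EBIT − I = €968,788.80.
DCL = total CM / (EBIT − I) = €2,375,788.80 / €968,788.80 = 2.4523.
EPS therefore changes by 2.4523 × (+22.6%) = +55.4%.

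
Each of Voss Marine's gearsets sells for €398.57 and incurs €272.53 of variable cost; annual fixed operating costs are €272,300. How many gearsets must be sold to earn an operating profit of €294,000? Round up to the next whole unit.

Contribution margin per unit = €398.57 − €272.53 = €126.04.
Required volume = (fixed costs + target profit) ÷ CM = (€272,300 + €294,000) ÷ €126.04 = 4,493.02, so 4,494 gearsets.

4,494 gearsets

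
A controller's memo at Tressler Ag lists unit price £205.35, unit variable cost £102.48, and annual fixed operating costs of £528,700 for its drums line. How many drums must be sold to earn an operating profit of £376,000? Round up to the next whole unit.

Contribution margin per unit = £205.35 − £102.48 = £102.87.
Required volume = (fixed costs + target profit) ÷ CM = (£528,700 + £376,000) ÷ £102.87 = 8,794.60, so 8,795 drums.

8,795 drums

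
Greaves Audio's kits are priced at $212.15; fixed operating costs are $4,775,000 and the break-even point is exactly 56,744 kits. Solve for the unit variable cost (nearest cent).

$128.00

Contribution per unit must be FC / Q = $4,775,000 / 56,744 = $84.1499.
Hence VC = price − CM = $212.15 − $84.1499 = $128.00.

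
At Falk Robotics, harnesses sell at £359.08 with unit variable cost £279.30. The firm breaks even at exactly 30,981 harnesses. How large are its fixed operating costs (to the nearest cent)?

Each unit contributes £359.08 − £279.30 = £79.78.
Fixed costs = break-even units × CM = 30,981 × £79.78 = £2,471,664.18.

£2,471,664.18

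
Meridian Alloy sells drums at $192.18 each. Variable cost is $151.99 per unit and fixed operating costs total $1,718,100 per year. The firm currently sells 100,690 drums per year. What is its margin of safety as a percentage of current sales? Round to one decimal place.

Unit CM = price − variable cost = $192.18 − $151.99 = $40.19. Break-even units = $1,718,100 ÷ $40.19 = 42,749.44; break-even revenue = 42,749.44 × $192.18 = $8,215,587.41.
Actual sales revenue = 100,690 × $192.18 = $19,350,604.20.
Margin of safety = ($19,350,604.20 − $8,215,587.41) ÷ $19,350,604.20 = 57.5%.

57.5%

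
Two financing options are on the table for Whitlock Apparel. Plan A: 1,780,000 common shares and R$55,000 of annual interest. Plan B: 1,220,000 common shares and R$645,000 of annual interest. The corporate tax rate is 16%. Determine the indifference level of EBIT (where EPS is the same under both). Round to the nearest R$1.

R$1,930,357

At indifference, (EBIT − 55,000)(1 − t)/1,780,000 = (EBIT − 645,000)(1 − t)/1,220,000.
The (1 − t) factor cancels: (EBIT − 55,000) × 1,220,000 = (EBIT − 645,000) × 1,780,000.
EBIT × (1,780,000 − 1,220,000) = 645,000 × 1,780,000 − 55,000 × 1,220,000 = 1,081,000,000,000, so EBIT = 1,081,000,000,000 ÷ 560,000 = 1,930,357.14.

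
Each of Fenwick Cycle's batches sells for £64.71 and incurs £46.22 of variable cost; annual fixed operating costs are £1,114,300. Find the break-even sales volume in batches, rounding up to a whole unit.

Contribution margin per unit = £64.71 − £46.22 = £18.49.
Break-even Q = £1,114,300 / £18.49 = 60,265.01 → 60,266 batches.

60,266 batches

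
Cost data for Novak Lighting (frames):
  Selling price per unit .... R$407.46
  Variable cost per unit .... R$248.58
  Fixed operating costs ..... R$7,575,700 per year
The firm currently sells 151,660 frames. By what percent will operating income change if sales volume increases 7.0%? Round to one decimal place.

Total contribution margin = 151,660 × R$158.88 = R$24,095,740.80.
Subtracting fixed costs: EBIT = R$24,095,740.80 − R$7,575,700 = R$16,520,040.80.
So DOL = total CM / EBIT = R$24,095,740.80 / R$16,520,040.80 = 1.4586.
Operating income changes by 1.4586 × +7.0% = +10.2%.

+10.2%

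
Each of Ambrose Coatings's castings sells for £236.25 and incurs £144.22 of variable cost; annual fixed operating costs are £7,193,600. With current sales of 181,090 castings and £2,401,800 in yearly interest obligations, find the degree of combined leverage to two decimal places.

2.36

At 181,090 units, contribution = 181,090 × £92.03 = £16,665,712.70.
Subtracting fixed costs: EBIT = £16,665,712.70 − £7,193,600 = £9,472,112.70. Interest = £2,401,800.00.
DOL = £16,665,712.70 ÷ £9,472,112.70 = 1.7595; DFL = £9,472,112.70 ÷ £7,070,312.70 = 1.3397.
Combined leverage = 1.7595 × 1.3397 = 2.3572.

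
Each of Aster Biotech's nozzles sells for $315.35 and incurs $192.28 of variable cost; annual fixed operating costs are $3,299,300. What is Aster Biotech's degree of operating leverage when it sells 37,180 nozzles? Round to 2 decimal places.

3.58

Contribution at this volume is 37,180 × $123.07 = $4,575,742.60.
Operating income = contribution − fixed costs = $4,575,742.60 − $3,299,300 = $1,276,442.60.
Degree of operating leverage = $4,575,742.60 / $1,276,442.60 = 3.5848.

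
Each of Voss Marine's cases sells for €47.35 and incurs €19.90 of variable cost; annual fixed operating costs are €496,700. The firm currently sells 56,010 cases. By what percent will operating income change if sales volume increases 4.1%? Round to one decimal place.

+6.1%

Contribution at this volume is 56,010 × €27.45 = €1,537,474.50.
Operating income = contribution − fixed costs = €1,537,474.50 − €496,700 = €1,040,774.50.
So DOL = total CM / EBIT = €1,537,474.50 / €1,040,774.50 = 1.4772.
So EBIT moves 1.4772 × (+4.1%) = +6.1%.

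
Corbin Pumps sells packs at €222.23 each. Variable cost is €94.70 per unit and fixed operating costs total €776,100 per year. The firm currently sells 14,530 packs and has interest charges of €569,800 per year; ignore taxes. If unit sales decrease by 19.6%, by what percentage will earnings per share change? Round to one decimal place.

Total contribution margin = 14,530 × €127.53 = €1,853,010.90.
Subtracting fixed costs: EBIT = €1,853,010.90 − €776,100 = €1,076,910.90.
Interest = €569,800.00, so EBIT − I = €507,110.90.
Degree of combined leverage = contribution ÷ (EBIT − I) = €1,853,010.90 ÷ €507,110.90 = 3.6541.
EPS therefore changes by 3.6541 × (-19.6%) = -71.6%.

-71.6%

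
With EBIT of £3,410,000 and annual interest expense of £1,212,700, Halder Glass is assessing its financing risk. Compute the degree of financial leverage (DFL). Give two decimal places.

1.55

Annual interest charges come to £1,212,700.00.
Degree of financial leverage = EBIT / (EBIT − interest) = £3,410,000 / £2,197,300.00 = 1.5519.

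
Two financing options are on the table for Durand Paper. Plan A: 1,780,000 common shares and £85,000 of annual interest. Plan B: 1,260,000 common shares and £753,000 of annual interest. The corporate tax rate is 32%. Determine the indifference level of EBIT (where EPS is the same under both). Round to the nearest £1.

At indifference, (EBIT − 85,000)(1 − t)/1,780,000 = (EBIT − 753,000)(1 − t)/1,260,000.
The (1 − t) factor cancels: (EBIT − 85,000) × 1,260,000 = (EBIT − 753,000) × 1,780,000.
Solving, EBIT = (753,000·1,780,000 − 85,000·1,260,000) / (1,780,000 − 1,260,000) = 1,233,240,000,000 / 520,000 = 2,371,615.38.

£2,371,615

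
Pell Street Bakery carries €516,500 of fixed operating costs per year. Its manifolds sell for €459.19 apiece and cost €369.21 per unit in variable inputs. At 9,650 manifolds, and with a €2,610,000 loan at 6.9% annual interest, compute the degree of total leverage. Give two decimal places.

5.06

Total contribution margin = 9,650 × €89.98 = €868,307.00.
Operating income = contribution − fixed costs = €868,307.00 − €516,500 = €351,807.00. Interest = €180,090.00, so EBIT − I = €171,717.00.
Degree of total leverage = total CM / (EBIT − interest) = €868,307.00 / €171,717.00 = 5.0566.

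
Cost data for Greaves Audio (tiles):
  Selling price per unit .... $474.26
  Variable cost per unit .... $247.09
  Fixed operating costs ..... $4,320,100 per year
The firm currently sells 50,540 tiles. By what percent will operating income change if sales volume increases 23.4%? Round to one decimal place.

At 50,540 units, contribution = 50,540 × $227.17 = $11,481,171.80.
Subtracting fixed costs: EBIT = $11,481,171.80 − $4,320,100 = $7,161,071.80.
Degree of operating leverage = $11,481,171.80 / $7,161,071.80 = 1.6033.
%ΔEBIT = DOL × %ΔSales = 1.6033 × +23.4% = +37.5%.

+37.5%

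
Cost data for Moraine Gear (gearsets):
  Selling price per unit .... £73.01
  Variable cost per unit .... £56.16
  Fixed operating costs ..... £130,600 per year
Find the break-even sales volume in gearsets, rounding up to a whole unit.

7,751 gearsets

Unit CM = price − variable cost = £73.01 − £56.16 = £16.85.
Break-even Q = £130,600 / £16.85 = 7,750.74 → 7,751 gearsets.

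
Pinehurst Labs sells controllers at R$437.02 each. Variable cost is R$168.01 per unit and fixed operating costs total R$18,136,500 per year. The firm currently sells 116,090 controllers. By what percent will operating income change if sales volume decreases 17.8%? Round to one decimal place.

-42.5%

Contribution at this volume is 116,090 × R$269.01 = R$31,229,370.90.
Operating income = contribution − fixed costs = R$31,229,370.90 − R$18,136,500 = R$13,092,870.90.
Degree of operating leverage = R$31,229,370.90 / R$13,092,870.90 = 2.3852.
So EBIT moves 2.3852 × (-17.8%) = -42.5%.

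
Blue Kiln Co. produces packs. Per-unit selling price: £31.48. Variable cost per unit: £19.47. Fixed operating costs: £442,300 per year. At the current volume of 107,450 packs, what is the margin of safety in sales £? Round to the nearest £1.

Unit CM = price − variable cost = £31.48 − £19.47 = £12.01. Break-even units = £442,300 ÷ £12.01 = 36,827.64; break-even revenue = 36,827.64 × £31.48 = £1,159,334.22.
Actual sales revenue = 107,450 × £31.48 = £3,382,526.00.
Margin of safety = £3,382,526.00 − £1,159,334.22 = £2,223,192.

£2,223,192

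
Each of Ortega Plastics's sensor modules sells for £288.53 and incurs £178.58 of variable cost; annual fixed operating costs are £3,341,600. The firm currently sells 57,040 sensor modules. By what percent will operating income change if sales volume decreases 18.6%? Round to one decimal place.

-39.8%

Total contribution margin = 57,040 × £109.95 = £6,271,548.00.
EBIT = £6,271,548.00 − £3,341,600 = £2,929,948.00.
DOL = contribution ÷ EBIT = £6,271,548.00 ÷ £2,929,948.00 = 2.1405.
So EBIT moves 2.1405 × (-18.6%) = -39.8%.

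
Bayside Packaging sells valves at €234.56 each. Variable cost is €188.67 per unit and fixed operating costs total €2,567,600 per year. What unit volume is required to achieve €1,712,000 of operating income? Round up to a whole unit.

93,258 valves

Unit CM = price − variable cost = €234.56 − €188.67 = €45.89.
Units = (FC + target) / CM = (€2,567,600 + €1,712,000) / €45.89 = 93,257.79, so 93,258 valves.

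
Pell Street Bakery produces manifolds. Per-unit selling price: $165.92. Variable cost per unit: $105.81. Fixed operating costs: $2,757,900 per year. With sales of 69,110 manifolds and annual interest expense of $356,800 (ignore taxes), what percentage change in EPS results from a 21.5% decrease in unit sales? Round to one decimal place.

-85.9%

Contribution at this volume is 69,110 × $60.11 = $4,154,202.10.
Subtracting fixed costs: EBIT = $4,154,202.10 − $2,757,900 = $1,396,302.10.
After interest of $356,800.00, pre-tax earnings = $1,039,502.10.
Degree of combined leverage = contribution ÷ (EBIT − I) = $4,154,202.10 ÷ $1,039,502.10 = 3.9963.
EPS therefore changes by 3.9963 × (-21.5%) = -85.9%.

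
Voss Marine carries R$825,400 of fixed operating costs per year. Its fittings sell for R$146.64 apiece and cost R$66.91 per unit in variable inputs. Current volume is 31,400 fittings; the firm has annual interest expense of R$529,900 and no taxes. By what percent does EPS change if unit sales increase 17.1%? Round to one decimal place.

At 31,400 units, contribution = 31,400 × R$79.73 = R$2,503,522.00.
Operating income = contribution − fixed costs = R$2,503,522.00 − R$825,400 = R$1,678,122.00.
Interest = R$529,900.00, so EBIT − I = R$1,148,222.00.
DCL = total CM / (EBIT − I) = R$2,503,522.00 / R$1,148,222.00 = 2.1803.
%ΔEPS = DCL × %ΔSales = 2.1803 × +17.1% = +37.3%.

+37.3%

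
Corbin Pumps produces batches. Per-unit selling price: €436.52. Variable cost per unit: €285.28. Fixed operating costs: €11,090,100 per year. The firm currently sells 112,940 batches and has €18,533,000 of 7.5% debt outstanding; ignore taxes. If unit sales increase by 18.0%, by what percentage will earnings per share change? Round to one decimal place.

Contribution at this volume is 112,940 × €151.24 = €17,081,045.60.
Operating income = contribution − fixed costs = €17,081,045.60 − €11,090,100 = €5,990,945.60.
Interest = €1,389,975.00, so EBIT − I = €4,600,970.60.
Degree of combined leverage = contribution ÷ (EBIT − I) = €17,081,045.60 ÷ €4,600,970.60 = 3.7125.
EPS therefore changes by 3.7125 × (+18.0%) = +66.8%.

+66.8%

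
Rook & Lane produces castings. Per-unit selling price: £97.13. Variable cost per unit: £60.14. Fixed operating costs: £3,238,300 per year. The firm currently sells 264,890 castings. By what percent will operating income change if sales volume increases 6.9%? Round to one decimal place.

Contribution at this volume is 264,890 × £36.99 = £9,798,281.10.
Subtracting fixed costs: EBIT = £9,798,281.10 − £3,238,300 = £6,559,981.10.
DOL = contribution ÷ EBIT = £9,798,281.10 ÷ £6,559,981.10 = 1.4936.
%ΔEBIT = DOL × %ΔSales = 1.4936 × +6.9% = +10.3%.

+10.3%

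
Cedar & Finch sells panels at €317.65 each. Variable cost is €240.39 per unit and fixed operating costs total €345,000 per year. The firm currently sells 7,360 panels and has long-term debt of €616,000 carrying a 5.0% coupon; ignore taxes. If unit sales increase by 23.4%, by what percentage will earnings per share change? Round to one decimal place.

+69.0%

Contribution at this volume is 7,360 × €77.26 = €568,633.60.
EBIT = €568,633.60 − €345,000 = €223,633.60.
After interest of €30,800.00, pre-tax earnings = €192,833.60.
Degree of combined leverage = contribution ÷ (EBIT − I) = €568,633.60 ÷ €192,833.60 = 2.9488.
%ΔEPS = DCL × %ΔSales = 2.9488 × +23.4% = +69.0%.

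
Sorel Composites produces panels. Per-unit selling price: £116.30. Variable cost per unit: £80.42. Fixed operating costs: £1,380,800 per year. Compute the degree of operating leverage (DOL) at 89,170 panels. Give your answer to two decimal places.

1.76

Contribution at this volume is 89,170 × £35.88 = £3,199,419.60.
Operating income = contribution − fixed costs = £3,199,419.60 − £1,380,800 = £1,818,619.60.
DOL = contribution ÷ EBIT = £3,199,419.60 ÷ £1,818,619.60 = 1.7593.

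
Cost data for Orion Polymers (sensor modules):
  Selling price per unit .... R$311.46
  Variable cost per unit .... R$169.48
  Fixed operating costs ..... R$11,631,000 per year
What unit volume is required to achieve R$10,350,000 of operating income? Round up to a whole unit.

154,818 sensor modules

Contribution margin per unit = R$311.46 − R$169.48 = R$141.98.
Required volume = (fixed costs + target profit) ÷ CM = (R$11,631,000 + R$10,350,000) ÷ R$141.98 = 154,817.58, so 154,818 sensor modules.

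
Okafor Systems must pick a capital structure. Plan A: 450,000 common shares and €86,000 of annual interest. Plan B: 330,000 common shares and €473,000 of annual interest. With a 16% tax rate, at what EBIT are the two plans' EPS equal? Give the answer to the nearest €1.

Set EPS_A = EPS_B: (EBIT − €86,000)(1 − 0.16) ÷ 450,000 = (EBIT − €473,000)(1 − 0.16) ÷ 330,000.
The (1 − t) factor cancels: (EBIT − 86,000) × 330,000 = (EBIT − 473,000) × 450,000.
EBIT × (450,000 − 330,000) = 473,000 × 450,000 − 86,000 × 330,000 = 184,470,000,000, so EBIT = 184,470,000,000 ÷ 120,000 = 1,537,250.00.

€1,537,250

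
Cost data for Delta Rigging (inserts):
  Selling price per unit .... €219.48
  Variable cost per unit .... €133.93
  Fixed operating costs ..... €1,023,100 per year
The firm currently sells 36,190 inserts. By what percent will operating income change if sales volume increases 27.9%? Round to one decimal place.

+41.7%

Total contribution margin = 36,190 × €85.55 = €3,096,054.50.
Subtracting fixed costs: EBIT = €3,096,054.50 − €1,023,100 = €2,072,954.50.
So DOL = total CM / EBIT = €3,096,054.50 / €2,072,954.50 = 1.4935.
%ΔEBIT = DOL × %ΔSales = 1.4935 × +27.9% = +41.7%.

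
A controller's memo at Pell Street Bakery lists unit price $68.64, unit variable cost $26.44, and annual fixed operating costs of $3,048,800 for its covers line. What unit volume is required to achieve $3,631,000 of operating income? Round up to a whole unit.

Contribution margin per unit = $68.64 − $26.44 = $42.20.
Units = (FC + target) / CM = ($3,048,800 + $3,631,000) / $42.20 = 158,289.10, so 158,290 covers.

158,290 covers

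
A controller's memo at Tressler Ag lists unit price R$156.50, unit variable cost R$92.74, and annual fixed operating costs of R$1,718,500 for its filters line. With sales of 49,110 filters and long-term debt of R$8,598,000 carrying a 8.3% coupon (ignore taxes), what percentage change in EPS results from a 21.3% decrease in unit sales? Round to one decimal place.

-95.4%

At 49,110 units, contribution = 49,110 × R$63.76 = R$3,131,253.60.
Subtracting fixed costs: EBIT = R$3,131,253.60 − R$1,718,500 = R$1,412,753.60.
After interest of R$713,634.00, pre-tax earnings = R$699,119.60.
Degree of combined leverage = contribution ÷ (EBIT − I) = R$3,131,253.60 ÷ R$699,119.60 = 4.4789.
%ΔEPS = DCL × %ΔSales = 4.4789 × -21.3% = -95.4%.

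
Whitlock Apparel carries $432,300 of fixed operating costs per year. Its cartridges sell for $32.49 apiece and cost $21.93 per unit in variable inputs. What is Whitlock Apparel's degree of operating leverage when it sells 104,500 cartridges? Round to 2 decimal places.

1.64

At 104,500 units, contribution = 104,500 × $10.56 = $1,103,520.00.
Subtracting fixed costs: EBIT = $1,103,520.00 − $432,300 = $671,220.00.
Degree of operating leverage = $1,103,520.00 / $671,220.00 = 1.6441.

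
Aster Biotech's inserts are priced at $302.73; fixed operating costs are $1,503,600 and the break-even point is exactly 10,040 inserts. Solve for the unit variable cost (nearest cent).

Contribution per unit must be FC / Q = $1,503,600 / 10,040 = $149.7610.
Hence VC = price − CM = $302.73 − $149.7610 = $152.97.

$152.97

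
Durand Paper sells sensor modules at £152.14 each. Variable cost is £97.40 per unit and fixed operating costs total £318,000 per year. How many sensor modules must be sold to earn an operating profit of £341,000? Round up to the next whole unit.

Unit CM = price − variable cost = £152.14 − £97.40 = £54.74.
Required volume = (fixed costs + target profit) ÷ CM = (£318,000 + £341,000) ÷ £54.74 = 12,038.73, so 12,039 sensor modules.

12,039 sensor modules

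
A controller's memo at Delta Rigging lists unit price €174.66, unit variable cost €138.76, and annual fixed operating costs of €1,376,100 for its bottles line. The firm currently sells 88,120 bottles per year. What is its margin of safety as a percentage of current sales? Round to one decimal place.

Contribution margin per unit = €174.66 − €138.76 = €35.90. Break-even units = €1,376,100 ÷ €35.90 = 38,331.48; break-even revenue = 38,331.48 × €174.66 = €6,694,975.65.
Current sales = 88,120 × €174.66 = €15,391,039.20.
Margin of safety = (€15,391,039.20 − €6,694,975.65) ÷ €15,391,039.20 = 56.5%.

56.5%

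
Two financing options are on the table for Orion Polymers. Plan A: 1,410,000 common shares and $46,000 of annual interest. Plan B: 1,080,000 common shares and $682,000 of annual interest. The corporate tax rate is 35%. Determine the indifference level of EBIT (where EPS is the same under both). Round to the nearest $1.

At indifference, (EBIT − 46,000)(1 − t)/1,410,000 = (EBIT − 682,000)(1 − t)/1,080,000.
The (1 − t) factor cancels: (EBIT − 46,000) × 1,080,000 = (EBIT − 682,000) × 1,410,000.
Solving, EBIT = (682,000·1,410,000 − 46,000·1,080,000) / (1,410,000 − 1,080,000) = 911,940,000,000 / 330,000 = 2,763,454.55.

$2,763,455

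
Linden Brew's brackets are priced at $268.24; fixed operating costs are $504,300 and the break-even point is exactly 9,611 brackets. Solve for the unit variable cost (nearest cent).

$215.77

Contribution per unit must be FC / Q = $504,300 / 9,611 = $52.4711.
Variable cost per unit = $268.24 − $52.4711 = $215.77.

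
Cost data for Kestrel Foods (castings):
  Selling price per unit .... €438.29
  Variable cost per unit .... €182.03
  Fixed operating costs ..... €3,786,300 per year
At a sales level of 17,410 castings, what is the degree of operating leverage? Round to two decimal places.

6.61

Total contribution margin = 17,410 × €256.26 = €4,461,486.60.
EBIT = €4,461,486.60 − €3,786,300 = €675,186.60.
DOL = contribution ÷ EBIT = €4,461,486.60 ÷ €675,186.60 = 6.6078.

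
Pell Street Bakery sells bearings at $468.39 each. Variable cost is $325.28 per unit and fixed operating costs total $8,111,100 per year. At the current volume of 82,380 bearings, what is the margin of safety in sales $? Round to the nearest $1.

$12,038,850

Each unit contributes $468.39 − $325.28 = $143.11. Break-even units = $8,111,100 ÷ $143.11 = 56,677.38; break-even revenue = 56,677.38 × $468.39 = $26,547,118.50.
Actual sales revenue = 82,380 × $468.39 = $38,585,968.20.
Margin of safety = $38,585,968.20 − $26,547,118.50 = $12,038,850.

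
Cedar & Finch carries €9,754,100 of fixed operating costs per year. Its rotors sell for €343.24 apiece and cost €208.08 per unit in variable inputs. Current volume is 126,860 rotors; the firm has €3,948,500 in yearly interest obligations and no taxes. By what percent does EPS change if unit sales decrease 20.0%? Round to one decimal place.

-99.6%

Total contribution margin = 126,860 × €135.16 = €17,146,397.60.
Operating income = contribution − fixed costs = €17,146,397.60 − €9,754,100 = €7,392,297.60.
After interest of €3,948,500.00, pre-tax earnings = €3,443,797.60.
DCL = total CM / (EBIT − I) = €17,146,397.60 / €3,443,797.60 = 4.9789.
%ΔEPS = DCL × %ΔSales = 4.9789 × -20.0% = -99.6%.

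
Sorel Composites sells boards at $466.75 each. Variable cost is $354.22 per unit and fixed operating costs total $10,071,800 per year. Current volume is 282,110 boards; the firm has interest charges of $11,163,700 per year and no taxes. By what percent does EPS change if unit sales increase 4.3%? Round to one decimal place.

+13.0%

At 282,110 units, contribution = 282,110 × $112.53 = $31,745,838.30.
EBIT = $31,745,838.30 − $10,071,800 = $21,674,038.30.
After interest of $11,163,700.00, pre-tax earnings = $10,510,338.30.
Degree of combined leverage = contribution ÷ (EBIT − I) = $31,745,838.30 ÷ $10,510,338.30 = 3.0204.
%ΔEPS = DCL × %ΔSales = 3.0204 × +4.3% = +13.0%.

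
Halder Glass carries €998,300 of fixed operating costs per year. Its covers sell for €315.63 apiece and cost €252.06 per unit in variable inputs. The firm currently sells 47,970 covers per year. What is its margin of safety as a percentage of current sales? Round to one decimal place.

67.3%

Unit CM = price − variable cost = €315.63 − €252.06 = €63.57. Break-even units = €998,300 ÷ €63.57 = 15,703.95; break-even revenue = 15,703.95 × €315.63 = €4,956,637.23.
Current sales = 47,970 × €315.63 = €15,140,771.10.
Margin of safety = (€15,140,771.10 − €4,956,637.23) ÷ €15,140,771.10 = 67.3%.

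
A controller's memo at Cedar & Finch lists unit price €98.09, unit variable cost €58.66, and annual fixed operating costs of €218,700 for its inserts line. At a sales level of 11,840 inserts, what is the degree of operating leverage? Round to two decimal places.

At 11,840 units, contribution = 11,840 × €39.43 = €466,851.20.
EBIT = €466,851.20 − €218,700 = €248,151.20.
So DOL = total CM / EBIT = €466,851.20 / €248,151.20 = 1.8813.

1.88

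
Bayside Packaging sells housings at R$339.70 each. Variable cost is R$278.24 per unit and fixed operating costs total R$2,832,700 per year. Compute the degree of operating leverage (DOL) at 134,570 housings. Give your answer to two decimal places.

Total contribution margin = 134,570 × R$61.46 = R$8,270,672.20.
Subtracting fixed costs: EBIT = R$8,270,672.20 − R$2,832,700 = R$5,437,972.20.
DOL = contribution ÷ EBIT = R$8,270,672.20 ÷ R$5,437,972.20 = 1.5209.

1.52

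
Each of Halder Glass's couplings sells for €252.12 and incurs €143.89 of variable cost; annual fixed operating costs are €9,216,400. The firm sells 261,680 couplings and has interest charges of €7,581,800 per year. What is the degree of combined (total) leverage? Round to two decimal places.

At 261,680 units, contribution = 261,680 × €108.23 = €28,321,626.40.
Subtracting fixed costs: EBIT = €28,321,626.40 − €9,216,400 = €19,105,226.40. Interest = €7,581,800.00.
DOL = €28,321,626.40 ÷ €19,105,226.40 = 1.4824; DFL = €19,105,226.40 ÷ €11,523,426.40 = 1.6579.
DCL = DOL × DFL = 1.4824 × 1.6579 = 2.4577.

2.46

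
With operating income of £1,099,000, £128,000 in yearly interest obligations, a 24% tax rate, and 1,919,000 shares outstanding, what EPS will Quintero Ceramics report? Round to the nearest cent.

Interest = £128,000.00, so EBT = £1,099,000 − £128,000.00 = £971,000.00.
After tax at 24%: net income = £971,000.00 × 0.76 = £737,960.00.
Per share: £737,960.00 / 1,919,000 shares = £0.38.

£0.38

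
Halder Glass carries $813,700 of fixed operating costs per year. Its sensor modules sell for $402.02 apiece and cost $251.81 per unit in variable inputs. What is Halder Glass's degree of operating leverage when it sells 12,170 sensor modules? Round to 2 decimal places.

1.80

Contribution at this volume is 12,170 × $150.21 = $1,828,055.70.
EBIT = $1,828,055.70 − $813,700 = $1,014,355.70.
Degree of operating leverage = $1,828,055.70 / $1,014,355.70 = 1.8022.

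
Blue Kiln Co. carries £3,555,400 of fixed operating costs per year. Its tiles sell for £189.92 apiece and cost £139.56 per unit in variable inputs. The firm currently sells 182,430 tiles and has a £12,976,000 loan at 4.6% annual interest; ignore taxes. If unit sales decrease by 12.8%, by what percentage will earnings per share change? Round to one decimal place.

-23.4%

Contribution at this volume is 182,430 × £50.36 = £9,187,174.80.
EBIT = £9,187,174.80 − £3,555,400 = £5,631,774.80.
After interest of £596,896.00, pre-tax earnings = £5,034,878.80.
DCL = total CM / (EBIT − I) = £9,187,174.80 / £5,034,878.80 = 1.8247.
%ΔEPS = DCL × %ΔSales = 1.8247 × -12.8% = -23.4%.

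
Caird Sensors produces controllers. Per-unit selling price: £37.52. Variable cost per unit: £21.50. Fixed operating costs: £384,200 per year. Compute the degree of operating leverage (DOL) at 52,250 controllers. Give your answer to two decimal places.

1.85

Total contribution margin = 52,250 × £16.02 = £837,045.00.
Subtracting fixed costs: EBIT = £837,045.00 − £384,200 = £452,845.00.
Degree of operating leverage = £837,045.00 / £452,845.00 = 1.8484.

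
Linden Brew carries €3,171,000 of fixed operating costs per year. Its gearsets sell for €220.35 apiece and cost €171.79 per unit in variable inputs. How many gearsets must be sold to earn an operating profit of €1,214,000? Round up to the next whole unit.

90,301 gearsets

Each unit contributes €220.35 − €171.79 = €48.56.
Units = (FC + target) / CM = (€3,171,000 + €1,214,000) / €48.56 = 90,300.66, so 90,301 gearsets.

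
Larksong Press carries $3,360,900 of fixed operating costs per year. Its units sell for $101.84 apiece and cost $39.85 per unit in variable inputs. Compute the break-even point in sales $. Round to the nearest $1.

$5,521,440

Contribution margin per unit = $101.84 − $39.85 = $61.99, a CM ratio of $61.99 ÷ $101.84 = 0.6087.
Break-even revenue = fixed costs × price ÷ CM = $3,360,900 × $101.84 ÷ $61.99 = $5,521,440.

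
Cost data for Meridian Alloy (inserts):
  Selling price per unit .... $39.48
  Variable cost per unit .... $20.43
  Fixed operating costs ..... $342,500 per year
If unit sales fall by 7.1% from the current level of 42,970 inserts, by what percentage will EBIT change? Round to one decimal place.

-12.2%

Total contribution margin = 42,970 × $19.05 = $818,578.50.
Subtracting fixed costs: EBIT = $818,578.50 − $342,500 = $476,078.50.
So DOL = total CM / EBIT = $818,578.50 / $476,078.50 = 1.7194.
So EBIT moves 1.7194 × (-7.1%) = -12.2%.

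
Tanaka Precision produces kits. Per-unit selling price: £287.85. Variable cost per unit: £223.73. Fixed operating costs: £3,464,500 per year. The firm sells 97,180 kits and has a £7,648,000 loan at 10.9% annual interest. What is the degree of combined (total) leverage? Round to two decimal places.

Total contribution margin = 97,180 × £64.12 = £6,231,181.60.
Subtracting fixed costs: EBIT = £6,231,181.60 − £3,464,500 = £2,766,681.60. Interest = £833,632.00.
DOL = £6,231,181.60 ÷ £2,766,681.60 = 2.2522; DFL = £2,766,681.60 ÷ £1,933,049.60 = 1.4313.
Combined leverage = 2.2522 × 1.4313 = 3.2236.

3.22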